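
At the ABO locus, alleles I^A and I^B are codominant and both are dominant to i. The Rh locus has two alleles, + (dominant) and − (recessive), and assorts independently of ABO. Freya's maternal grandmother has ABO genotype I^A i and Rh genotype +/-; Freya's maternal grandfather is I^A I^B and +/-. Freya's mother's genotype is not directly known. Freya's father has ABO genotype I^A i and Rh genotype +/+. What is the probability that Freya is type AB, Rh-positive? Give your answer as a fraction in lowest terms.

Freya's mother's ABO genotype from I^A i × I^A I^B: 1/4 I^A I^A, 1/4 I^A I^B, 1/4 I^A i, 1/4 I^B i.
Crossing each possibility with the father I^A i and summing P(type AB): 1/4·0 + 1/4·1/4 + 1/4·0 + 1/4·1/4 = 1/8.
Similarly for Rh via the mother's Rh distribution: P(Rh+) = 1.
Independent loci: 1/8 × 1 = 1/8.

1/8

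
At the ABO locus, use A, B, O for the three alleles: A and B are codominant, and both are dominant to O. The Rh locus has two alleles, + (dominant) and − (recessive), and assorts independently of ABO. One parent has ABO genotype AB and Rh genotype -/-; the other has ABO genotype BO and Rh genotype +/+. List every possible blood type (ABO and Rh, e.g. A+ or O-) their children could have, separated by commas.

A+, B+, AB+

Gametes from AB × BO give offspring ABO genotypes AB, AO, BB, BO, i.e. phenotypes A, B, AB.
Rh cross -/- × +/+ → phenotypes Rh+.
Combining independently: A+, B+, AB+.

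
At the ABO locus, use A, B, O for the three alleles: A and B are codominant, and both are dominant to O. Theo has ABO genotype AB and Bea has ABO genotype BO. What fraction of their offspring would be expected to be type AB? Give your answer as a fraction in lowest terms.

ABO cross AB × BO → offspring phenotypes: 1/4 A, 1/2 B, 1/4 AB.
So P(type AB) = 1/4.

1/4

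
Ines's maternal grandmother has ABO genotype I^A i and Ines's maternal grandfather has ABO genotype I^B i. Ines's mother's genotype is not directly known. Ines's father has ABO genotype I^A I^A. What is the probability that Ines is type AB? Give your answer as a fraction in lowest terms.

1/4

Ines's mother's ABO genotype from I^A i × I^B i: 1/4 I^A I^B, 1/4 I^A i, 1/4 I^B i, 1/4 i i.
Crossing each possibility with the father I^A I^A and summing P(type AB): 1/4·1/2 + 1/4·0 + 1/4·1/2 + 1/4·0 = 1/4.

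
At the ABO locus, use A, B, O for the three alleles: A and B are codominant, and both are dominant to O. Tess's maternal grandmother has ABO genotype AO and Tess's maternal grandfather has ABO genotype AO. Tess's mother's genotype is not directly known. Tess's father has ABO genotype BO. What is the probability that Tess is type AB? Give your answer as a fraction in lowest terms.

1/4

Tess's mother's ABO genotype from AO × AO: 1/4 AA, 1/2 AO, 1/4 OO.
Crossing each possibility with the father BO and summing P(type AB): 1/4·1/2 + 1/2·1/4 + 1/4·0 = 1/4.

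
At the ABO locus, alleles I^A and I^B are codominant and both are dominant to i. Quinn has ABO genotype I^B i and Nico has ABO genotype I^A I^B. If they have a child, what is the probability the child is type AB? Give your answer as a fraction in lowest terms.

1/4

ABO cross I^B i × I^A I^B → offspring phenotypes: 1/4 A, 1/2 B, 1/4 AB.
So P(type AB) = 1/4.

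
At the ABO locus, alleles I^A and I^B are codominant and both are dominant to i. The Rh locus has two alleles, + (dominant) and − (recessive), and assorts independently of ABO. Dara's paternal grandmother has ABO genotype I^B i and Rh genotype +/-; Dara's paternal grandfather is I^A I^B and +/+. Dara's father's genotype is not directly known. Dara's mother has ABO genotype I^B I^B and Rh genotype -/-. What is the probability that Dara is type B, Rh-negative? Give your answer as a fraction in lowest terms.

3/16

Dara's father's ABO genotype from I^B i × I^A I^B: 1/4 I^A I^B, 1/4 I^A i, 1/4 I^B I^B, 1/4 I^B i.
Crossing each possibility with the mother I^B I^B and summing P(type B): 1/4·1/2 + 1/4·1/2 + 1/4·1 + 1/4·1 = 3/4.
Similarly for Rh via the father's Rh distribution: P(Rh-) = 1/4.
Independent loci: 3/4 × 1/4 = 3/16.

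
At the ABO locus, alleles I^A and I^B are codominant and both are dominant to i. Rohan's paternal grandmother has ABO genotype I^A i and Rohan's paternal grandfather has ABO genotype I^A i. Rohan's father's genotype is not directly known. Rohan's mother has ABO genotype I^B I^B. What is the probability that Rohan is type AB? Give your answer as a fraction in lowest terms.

Rohan's father's ABO genotype from I^A i × I^A i: 1/4 I^A I^A, 1/2 I^A i, 1/4 i i.
Crossing each possibility with the mother I^B I^B and summing P(type AB): 1/4·1 + 1/2·1/2 + 1/4·0 = 1/2.

1/2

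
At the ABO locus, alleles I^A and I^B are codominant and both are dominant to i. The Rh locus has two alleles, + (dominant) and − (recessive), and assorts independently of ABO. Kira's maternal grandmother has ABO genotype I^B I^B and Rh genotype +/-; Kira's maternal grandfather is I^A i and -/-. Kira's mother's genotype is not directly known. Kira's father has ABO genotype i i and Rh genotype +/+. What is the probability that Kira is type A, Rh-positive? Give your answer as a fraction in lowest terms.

1/4

Kira's mother's ABO genotype from I^B I^B × I^A i: 1/2 I^A I^B, 1/2 I^B i.
Crossing each possibility with the father i i and summing P(type A): 1/2·1/2 + 1/2·0 = 1/4.
Similarly for Rh via the mother's Rh distribution: P(Rh+) = 1.
Independent loci: 1/4 × 1 = 1/4.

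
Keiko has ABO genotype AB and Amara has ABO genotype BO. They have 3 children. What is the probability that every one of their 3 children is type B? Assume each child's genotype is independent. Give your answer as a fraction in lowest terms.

ABO cross AB × BO → 1/4 A, 1/2 B, 1/4 AB.
So P(type B) = 1/2 per child.
All 3 independent: (1/2)^3 = 1/8.

1/8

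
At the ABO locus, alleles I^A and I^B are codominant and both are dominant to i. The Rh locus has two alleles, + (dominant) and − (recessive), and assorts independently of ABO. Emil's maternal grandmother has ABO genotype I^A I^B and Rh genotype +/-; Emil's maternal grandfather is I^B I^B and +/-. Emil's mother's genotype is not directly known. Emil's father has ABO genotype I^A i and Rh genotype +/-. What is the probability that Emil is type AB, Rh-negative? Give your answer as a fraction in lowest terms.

Emil's mother's ABO genotype from I^A I^B × I^B I^B: 1/2 I^A I^B, 1/2 I^B I^B.
Crossing each possibility with the father I^A i and summing P(type AB): 1/2·1/4 + 1/2·1/2 = 3/8.
Similarly for Rh via the mother's Rh distribution: P(Rh-) = 1/4.
Independent loci: 3/8 × 1/4 = 3/32.

3/32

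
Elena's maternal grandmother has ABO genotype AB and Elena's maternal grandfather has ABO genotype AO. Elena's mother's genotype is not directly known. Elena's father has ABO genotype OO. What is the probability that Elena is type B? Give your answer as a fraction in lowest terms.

Elena's mother's ABO genotype from AB × AO: 1/4 AA, 1/4 AB, 1/4 AO, 1/4 BO.
Crossing each possibility with the father OO and summing P(type B): 1/4·0 + 1/4·1/2 + 1/4·0 + 1/4·1/2 = 1/4.

1/4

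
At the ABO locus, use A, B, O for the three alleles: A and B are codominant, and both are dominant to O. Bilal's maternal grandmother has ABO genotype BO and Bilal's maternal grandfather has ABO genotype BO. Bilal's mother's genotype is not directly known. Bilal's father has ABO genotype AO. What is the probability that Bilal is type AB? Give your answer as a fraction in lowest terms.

Bilal's mother's ABO genotype from BO × BO: 1/4 BB, 1/2 BO, 1/4 OO.
Crossing each possibility with the father AO and summing P(type AB): 1/4·1/2 + 1/2·1/4 + 1/4·0 = 1/4.

1/4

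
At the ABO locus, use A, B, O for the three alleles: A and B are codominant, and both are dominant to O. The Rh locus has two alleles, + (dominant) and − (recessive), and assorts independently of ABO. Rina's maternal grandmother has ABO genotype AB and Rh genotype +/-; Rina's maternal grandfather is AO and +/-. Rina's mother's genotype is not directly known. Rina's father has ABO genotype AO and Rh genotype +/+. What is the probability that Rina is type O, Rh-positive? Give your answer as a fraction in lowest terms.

Rina's mother's ABO genotype from AB × AO: 1/4 AA, 1/4 AB, 1/4 AO, 1/4 BO.
Crossing each possibility with the father AO and summing P(type O): 1/4·0 + 1/4·0 + 1/4·1/4 + 1/4·1/4 = 1/8.
Similarly for Rh via the mother's Rh distribution: P(Rh+) = 1.
Independent loci: 1/8 × 1 = 1/8.

1/8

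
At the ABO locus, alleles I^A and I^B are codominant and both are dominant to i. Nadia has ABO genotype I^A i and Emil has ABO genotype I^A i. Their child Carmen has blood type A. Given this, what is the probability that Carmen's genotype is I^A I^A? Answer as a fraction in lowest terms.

Cross I^A i × I^A i → 1/4 I^A I^A, 1/2 I^A i, 1/4 i i.
Type-A genotypes among offspring: I^A I^A (1/4), I^A i (1/2); total 3/4.
P(I^A I^A | type A) = (1/4) / (3/4) = 1/3.

1/3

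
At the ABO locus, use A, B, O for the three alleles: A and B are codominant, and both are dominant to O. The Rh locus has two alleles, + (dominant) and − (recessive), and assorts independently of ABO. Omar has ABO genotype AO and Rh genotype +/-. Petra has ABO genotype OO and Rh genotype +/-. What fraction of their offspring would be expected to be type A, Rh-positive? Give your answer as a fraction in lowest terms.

ABO cross AO × OO → offspring phenotypes: 1/2 O, 1/2 A.
Rh cross +/- × +/- → 3/4 Rh+, 1/4 Rh-.
Independent loci: P(type A, Rh-positive) = 1/2 × 3/4 = 3/8.

3/8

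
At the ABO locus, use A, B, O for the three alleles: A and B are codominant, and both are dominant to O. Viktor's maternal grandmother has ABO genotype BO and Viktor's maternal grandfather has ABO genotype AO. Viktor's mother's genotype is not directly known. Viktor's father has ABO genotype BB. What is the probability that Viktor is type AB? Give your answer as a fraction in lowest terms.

1/4

Viktor's mother's ABO genotype from BO × AO: 1/4 AB, 1/4 AO, 1/4 BO, 1/4 OO.
Crossing each possibility with the father BB and summing P(type AB): 1/4·1/2 + 1/4·1/2 + 1/4·0 + 1/4·0 = 1/4.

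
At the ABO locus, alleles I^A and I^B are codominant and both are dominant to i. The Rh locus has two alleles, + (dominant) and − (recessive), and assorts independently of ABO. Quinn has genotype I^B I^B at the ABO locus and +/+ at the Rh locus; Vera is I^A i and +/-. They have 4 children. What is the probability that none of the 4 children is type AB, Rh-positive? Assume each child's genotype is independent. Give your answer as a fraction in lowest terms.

ABO cross I^B I^B × I^A i → 1/2 B, 1/2 AB.
Rh cross +/+ × +/- → 1 Rh+; so P(type AB, Rh-positive) = 1/2 × 1 = 1/2 per child.
P(not type AB, Rh-positive) = 1/2 for one child; (1/2)^4 = 1/16.

1/16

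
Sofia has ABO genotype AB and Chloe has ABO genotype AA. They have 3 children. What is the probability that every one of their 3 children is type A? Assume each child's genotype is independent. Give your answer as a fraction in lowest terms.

1/8

ABO cross AB × AA → 1/2 A, 1/2 AB.
So P(type A) = 1/2 per child.
All 3 independent: (1/2)^3 = 1/8.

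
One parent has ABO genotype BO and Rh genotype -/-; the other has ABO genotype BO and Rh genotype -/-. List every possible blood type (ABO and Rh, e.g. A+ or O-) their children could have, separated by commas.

Gametes from BO × BO give offspring ABO genotypes BB, BO, OO, i.e. phenotypes O, B.
Rh cross -/- × -/- → phenotypes Rh-.
Combining independently: O-, B-.

O-, B-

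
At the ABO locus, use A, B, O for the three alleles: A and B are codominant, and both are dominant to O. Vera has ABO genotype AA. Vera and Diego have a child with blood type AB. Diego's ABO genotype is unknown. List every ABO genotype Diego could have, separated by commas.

AB, BB, BO

For each candidate genotype of Diego, check whether crossing it with AA can produce every observed child phenotype.
  AA → possible child types {A} ✗
  AB → possible child types {A, AB} ✓
  AO → possible child types {A} ✗
  BB → possible child types {AB} ✓
  BO → possible child types {A, AB} ✓
  OO → possible child types {A} ✗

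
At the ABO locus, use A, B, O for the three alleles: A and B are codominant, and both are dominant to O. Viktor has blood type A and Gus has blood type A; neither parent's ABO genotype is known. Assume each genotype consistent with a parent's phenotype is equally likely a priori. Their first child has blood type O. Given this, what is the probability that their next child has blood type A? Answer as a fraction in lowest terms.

Possible genotypes: Viktor ∈ {AA, AO}; Gus ∈ {AA, AO}.
Weight each parental genotype pair by prior × P(type-O child):
  AO × AO: posterior weight 1; P(next child type A) = 3/4.
Weighted sum = 3/4.

3/4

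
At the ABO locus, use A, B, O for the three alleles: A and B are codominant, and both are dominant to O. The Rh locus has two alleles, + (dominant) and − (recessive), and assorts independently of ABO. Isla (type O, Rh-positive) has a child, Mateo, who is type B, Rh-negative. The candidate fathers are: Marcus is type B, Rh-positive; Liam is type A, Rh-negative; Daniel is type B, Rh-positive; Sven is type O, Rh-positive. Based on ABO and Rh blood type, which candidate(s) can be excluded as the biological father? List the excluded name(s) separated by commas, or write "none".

A candidate is excluded only if no genotype consistent with his phenotype could produce a type B, Rh-negative child with a type O, Rh-positive mother.
Liam (type A, Rh-): no genotype consistent with that phenotype can produce a type-B Rh- child with a type-O mother.
Sven (type O, Rh+): no genotype consistent with that phenotype can produce a type-B Rh- child with a type-O mother.

Liam, Sven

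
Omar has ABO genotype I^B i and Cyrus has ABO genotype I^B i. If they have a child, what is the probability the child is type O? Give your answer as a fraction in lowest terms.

ABO cross I^B i × I^B i → offspring phenotypes: 1/4 O, 3/4 B.
So P(type O) = 1/4.

1/4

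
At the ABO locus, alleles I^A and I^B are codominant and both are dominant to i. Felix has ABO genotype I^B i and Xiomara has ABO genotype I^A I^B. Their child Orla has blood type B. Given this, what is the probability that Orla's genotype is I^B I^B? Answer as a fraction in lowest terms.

1/2

Cross I^B i × I^A I^B → 1/4 I^A I^B, 1/4 I^A i, 1/4 I^B I^B, 1/4 I^B i.
Type-B genotypes among offspring: I^B I^B (1/4), I^B i (1/4); total 1/2.
P(I^B I^B | type B) = (1/4) / (1/2) = 1/2.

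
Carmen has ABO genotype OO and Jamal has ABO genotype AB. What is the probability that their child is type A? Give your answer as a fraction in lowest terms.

ABO cross OO × AB → offspring phenotypes: 1/2 A, 1/2 B.
So P(type A) = 1/2.

1/2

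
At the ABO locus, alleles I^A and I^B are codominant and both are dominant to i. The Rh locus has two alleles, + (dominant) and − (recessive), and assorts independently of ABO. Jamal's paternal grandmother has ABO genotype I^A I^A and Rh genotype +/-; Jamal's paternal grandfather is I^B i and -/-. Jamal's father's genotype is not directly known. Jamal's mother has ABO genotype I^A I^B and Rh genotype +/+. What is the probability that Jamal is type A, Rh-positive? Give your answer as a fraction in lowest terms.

Jamal's father's ABO genotype from I^A I^A × I^B i: 1/2 I^A I^B, 1/2 I^A i.
Crossing each possibility with the mother I^A I^B and summing P(type A): 1/2·1/4 + 1/2·1/2 = 3/8.
Similarly for Rh via the father's Rh distribution: P(Rh+) = 1.
Independent loci: 3/8 × 1 = 3/8.

3/8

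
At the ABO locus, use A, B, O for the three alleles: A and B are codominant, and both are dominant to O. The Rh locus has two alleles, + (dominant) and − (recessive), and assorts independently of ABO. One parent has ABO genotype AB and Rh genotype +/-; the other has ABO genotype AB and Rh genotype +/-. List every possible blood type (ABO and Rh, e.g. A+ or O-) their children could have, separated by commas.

Gametes from AB × AB give offspring ABO genotypes AA, AB, BB, i.e. phenotypes A, B, AB.
Rh cross +/- × +/- → phenotypes Rh+, Rh-.
Combining independently: A+, A-, B+, B-, AB+, AB-.

A+, A-, B+, B-, AB+, AB-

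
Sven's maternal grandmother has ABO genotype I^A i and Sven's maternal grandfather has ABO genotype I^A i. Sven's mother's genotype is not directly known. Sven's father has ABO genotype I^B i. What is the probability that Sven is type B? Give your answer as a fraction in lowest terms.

1/4

Sven's mother's ABO genotype from I^A i × I^A i: 1/4 I^A I^A, 1/2 I^A i, 1/4 i i.
Crossing each possibility with the father I^B i and summing P(type B): 1/4·0 + 1/2·1/4 + 1/4·1/2 = 1/4.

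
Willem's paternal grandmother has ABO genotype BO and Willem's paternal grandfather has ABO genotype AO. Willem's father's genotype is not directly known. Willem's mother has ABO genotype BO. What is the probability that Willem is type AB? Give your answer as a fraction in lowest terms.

Willem's father's ABO genotype from BO × AO: 1/4 AB, 1/4 AO, 1/4 BO, 1/4 OO.
Crossing each possibility with the mother BO and summing P(type AB): 1/4·1/4 + 1/4·1/4 + 1/4·0 + 1/4·0 = 1/8.

1/8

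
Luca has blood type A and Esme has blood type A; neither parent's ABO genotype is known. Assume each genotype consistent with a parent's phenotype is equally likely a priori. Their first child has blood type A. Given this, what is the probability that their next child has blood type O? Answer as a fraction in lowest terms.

Possible genotypes: Luca ∈ {AA, AO}; Esme ∈ {AA, AO}.
Weight each parental genotype pair by prior × P(type-A child):
  AA × AA: posterior weight 4/15; P(next child type O) = 0.
  AA × AO: posterior weight 4/15; P(next child type O) = 0.
  AO × AA: posterior weight 4/15; P(next child type O) = 0.
  AO × AO: posterior weight 1/5; P(next child type O) = 1/4.
Weighted sum = 1/20.

1/20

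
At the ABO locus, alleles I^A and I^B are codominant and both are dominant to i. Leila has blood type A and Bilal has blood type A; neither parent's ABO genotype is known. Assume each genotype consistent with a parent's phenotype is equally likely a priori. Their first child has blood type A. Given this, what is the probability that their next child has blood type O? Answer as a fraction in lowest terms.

Possible genotypes: Leila ∈ {I^A I^A, I^A i}; Bilal ∈ {I^A I^A, I^A i}.
Weight each parental genotype pair by prior × P(type-A child):
  I^A I^A × I^A I^A: posterior weight 4/15; P(next child type O) = 0.
  I^A I^A × I^A i: posterior weight 4/15; P(next child type O) = 0.
  I^A i × I^A I^A: posterior weight 4/15; P(next child type O) = 0.
  I^A i × I^A i: posterior weight 1/5; P(next child type O) = 1/4.
Weighted sum = 1/20.

1/20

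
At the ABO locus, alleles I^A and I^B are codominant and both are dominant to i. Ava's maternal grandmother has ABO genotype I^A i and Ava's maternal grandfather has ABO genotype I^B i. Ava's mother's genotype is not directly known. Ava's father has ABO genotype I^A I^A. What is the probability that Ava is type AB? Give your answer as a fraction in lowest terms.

1/4

Ava's mother's ABO genotype from I^A i × I^B i: 1/4 I^A I^B, 1/4 I^A i, 1/4 I^B i, 1/4 i i.
Crossing each possibility with the father I^A I^A and summing P(type AB): 1/4·1/2 + 1/4·0 + 1/4·1/2 + 1/4·0 = 1/4.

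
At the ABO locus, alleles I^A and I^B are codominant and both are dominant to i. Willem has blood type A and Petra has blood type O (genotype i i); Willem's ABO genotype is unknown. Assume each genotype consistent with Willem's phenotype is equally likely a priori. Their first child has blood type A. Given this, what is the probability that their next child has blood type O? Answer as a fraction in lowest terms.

Possible genotypes: Willem ∈ {I^A I^A, I^A i}; Petra ∈ {i i}.
Weight each parental genotype pair by prior × P(type-A child):
  I^A I^A × i i: posterior weight 2/3; P(next child type O) = 0.
  I^A i × i i: posterior weight 1/3; P(next child type O) = 1/2.
Weighted sum = 1/6.

1/6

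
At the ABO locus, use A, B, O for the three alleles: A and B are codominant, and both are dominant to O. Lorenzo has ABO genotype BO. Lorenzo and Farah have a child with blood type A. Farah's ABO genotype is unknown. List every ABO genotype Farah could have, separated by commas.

AA, AB, AO

For each candidate genotype of Farah, check whether crossing it with BO can produce every observed child phenotype.
  AA → possible child types {A, AB} ✓
  AB → possible child types {A, B, AB} ✓
  AO → possible child types {O, A, B, AB} ✓
  BB → possible child types {B} ✗
  BO → possible child types {O, B} ✗
  OO → possible child types {O, B} ✗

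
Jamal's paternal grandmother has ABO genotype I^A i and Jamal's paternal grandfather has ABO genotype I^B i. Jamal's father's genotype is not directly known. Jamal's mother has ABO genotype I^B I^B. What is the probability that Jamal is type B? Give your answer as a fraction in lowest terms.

3/4

Jamal's father's ABO genotype from I^A i × I^B i: 1/4 I^A I^B, 1/4 I^A i, 1/4 I^B i, 1/4 i i.
Crossing each possibility with the mother I^B I^B and summing P(type B): 1/4·1/2 + 1/4·1/2 + 1/4·1 + 1/4·1 = 3/4.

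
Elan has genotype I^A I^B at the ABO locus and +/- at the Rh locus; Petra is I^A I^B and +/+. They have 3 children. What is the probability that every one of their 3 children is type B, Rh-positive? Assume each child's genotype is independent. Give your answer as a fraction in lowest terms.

1/64

ABO cross I^A I^B × I^A I^B → 1/4 A, 1/4 B, 1/2 AB.
Rh cross +/- × +/+ → 1 Rh+; so P(type B, Rh-positive) = 1/4 × 1 = 1/4 per child.
All 3 independent: (1/4)^3 = 1/64.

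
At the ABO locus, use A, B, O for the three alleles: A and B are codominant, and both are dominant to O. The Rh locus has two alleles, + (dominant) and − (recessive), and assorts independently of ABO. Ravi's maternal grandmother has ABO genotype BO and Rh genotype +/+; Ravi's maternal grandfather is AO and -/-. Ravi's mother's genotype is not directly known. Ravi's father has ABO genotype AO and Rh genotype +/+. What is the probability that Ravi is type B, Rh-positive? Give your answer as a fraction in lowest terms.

Ravi's mother's ABO genotype from BO × AO: 1/4 AB, 1/4 AO, 1/4 BO, 1/4 OO.
Crossing each possibility with the father AO and summing P(type B): 1/4·1/4 + 1/4·0 + 1/4·1/4 + 1/4·0 = 1/8.
Similarly for Rh via the mother's Rh distribution: P(Rh+) = 1.
Independent loci: 1/8 × 1 = 1/8.

1/8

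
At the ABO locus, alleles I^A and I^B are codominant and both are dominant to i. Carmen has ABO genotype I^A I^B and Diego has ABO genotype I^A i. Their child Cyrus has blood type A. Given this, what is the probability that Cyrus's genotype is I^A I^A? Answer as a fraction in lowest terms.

1/2

Cross I^A I^B × I^A i → 1/4 I^A I^A, 1/4 I^A I^B, 1/4 I^A i, 1/4 I^B i.
Type-A genotypes among offspring: I^A I^A (1/4), I^A i (1/4); total 1/2.
P(I^A I^A | type A) = (1/4) / (1/2) = 1/2.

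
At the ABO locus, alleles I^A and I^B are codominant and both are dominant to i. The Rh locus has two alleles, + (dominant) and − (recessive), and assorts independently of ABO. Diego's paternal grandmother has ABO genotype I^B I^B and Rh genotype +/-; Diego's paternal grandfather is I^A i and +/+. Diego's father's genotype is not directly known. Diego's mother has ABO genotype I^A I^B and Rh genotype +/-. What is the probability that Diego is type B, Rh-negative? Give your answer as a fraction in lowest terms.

Diego's father's ABO genotype from I^B I^B × I^A i: 1/2 I^A I^B, 1/2 I^B i.
Crossing each possibility with the mother I^A I^B and summing P(type B): 1/2·1/4 + 1/2·1/2 = 3/8.
Similarly for Rh via the father's Rh distribution: P(Rh-) = 1/8.
Independent loci: 3/8 × 1/8 = 3/64.

3/64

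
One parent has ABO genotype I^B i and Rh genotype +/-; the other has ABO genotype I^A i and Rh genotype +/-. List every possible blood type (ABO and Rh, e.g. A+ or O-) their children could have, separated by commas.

Gametes from I^B i × I^A i give offspring ABO genotypes I^A I^B, I^A i, I^B i, i i, i.e. phenotypes O, A, B, AB.
Rh cross +/- × +/- → phenotypes Rh+, Rh-.
Combining independently: O+, O-, A+, A-, B+, B-, AB+, AB-.

O+, O-, A+, A-, B+, B-, AB+, AB-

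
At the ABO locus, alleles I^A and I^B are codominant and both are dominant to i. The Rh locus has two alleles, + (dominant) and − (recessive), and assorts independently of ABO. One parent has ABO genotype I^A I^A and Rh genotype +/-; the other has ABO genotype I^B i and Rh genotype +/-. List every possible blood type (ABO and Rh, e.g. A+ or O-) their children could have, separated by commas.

A+, A-, AB+, AB-

Gametes from I^A I^A × I^B i give offspring ABO genotypes I^A I^B, I^A i, i.e. phenotypes A, AB.
Rh cross +/- × +/- → phenotypes Rh+, Rh-.
Combining independently: A+, A-, AB+, AB-.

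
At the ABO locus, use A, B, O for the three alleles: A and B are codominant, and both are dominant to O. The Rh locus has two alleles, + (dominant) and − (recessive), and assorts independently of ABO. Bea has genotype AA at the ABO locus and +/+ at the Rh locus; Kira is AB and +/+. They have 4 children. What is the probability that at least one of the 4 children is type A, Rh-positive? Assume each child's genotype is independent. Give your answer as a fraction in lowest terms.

ABO cross AA × AB → 1/2 A, 1/2 AB.
Rh cross +/+ × +/+ → 1 Rh+; so P(type A, Rh-positive) = 1/2 × 1 = 1/2 per child.
P(none) = (1/2)^4 = 1/16; P(at least one) = 1 − 1/16 = 15/16.

15/16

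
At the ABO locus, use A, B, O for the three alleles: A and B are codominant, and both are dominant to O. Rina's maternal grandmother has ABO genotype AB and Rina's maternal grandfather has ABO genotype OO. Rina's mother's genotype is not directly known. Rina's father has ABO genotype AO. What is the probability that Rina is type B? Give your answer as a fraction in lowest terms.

1/8

Rina's mother's ABO genotype from AB × OO: 1/2 AO, 1/2 BO.
Crossing each possibility with the father AO and summing P(type B): 1/2·0 + 1/2·1/4 = 1/8.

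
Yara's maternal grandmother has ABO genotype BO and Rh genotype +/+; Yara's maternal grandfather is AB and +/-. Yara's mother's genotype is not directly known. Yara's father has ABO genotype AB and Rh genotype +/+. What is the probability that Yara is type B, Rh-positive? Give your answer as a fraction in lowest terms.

3/8

Yara's mother's ABO genotype from BO × AB: 1/4 AB, 1/4 AO, 1/4 BB, 1/4 BO.
Crossing each possibility with the father AB and summing P(type B): 1/4·1/4 + 1/4·1/4 + 1/4·1/2 + 1/4·1/2 = 3/8.
Similarly for Rh via the mother's Rh distribution: P(Rh+) = 1.
Independent loci: 3/8 × 1 = 3/8.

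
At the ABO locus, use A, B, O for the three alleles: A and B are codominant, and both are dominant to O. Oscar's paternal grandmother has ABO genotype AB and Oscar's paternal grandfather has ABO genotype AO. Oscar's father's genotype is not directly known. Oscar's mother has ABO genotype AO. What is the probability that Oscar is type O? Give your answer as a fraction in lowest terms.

Oscar's father's ABO genotype from AB × AO: 1/4 AA, 1/4 AB, 1/4 AO, 1/4 BO.
Crossing each possibility with the mother AO and summing P(type O): 1/4·0 + 1/4·0 + 1/4·1/4 + 1/4·1/4 = 1/8.

1/8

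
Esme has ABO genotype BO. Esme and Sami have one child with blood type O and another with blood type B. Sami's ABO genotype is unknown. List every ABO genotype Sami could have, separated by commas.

AO, BO, OO

For each candidate genotype of Sami, check whether crossing it with BO can produce every observed child phenotype.
  AA → possible child types {A, AB} ✗
  AB → possible child types {A, B, AB} ✗
  AO → possible child types {O, A, B, AB} ✓
  BB → possible child types {B} ✗
  BO → possible child types {O, B} ✓
  OO → possible child types {O, B} ✓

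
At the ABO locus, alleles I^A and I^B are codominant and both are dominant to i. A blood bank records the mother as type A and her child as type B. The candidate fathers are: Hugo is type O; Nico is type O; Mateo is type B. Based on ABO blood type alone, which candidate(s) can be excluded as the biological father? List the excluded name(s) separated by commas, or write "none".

Hugo, Nico

A candidate is excluded only if no genotype consistent with his phenotype could produce a type B child with a type A mother.
Hugo (type O): no genotype consistent with that phenotype can produce a type-B child with a type-A mother.
Nico (type O): no genotype consistent with that phenotype can produce a type-B child with a type-A mother.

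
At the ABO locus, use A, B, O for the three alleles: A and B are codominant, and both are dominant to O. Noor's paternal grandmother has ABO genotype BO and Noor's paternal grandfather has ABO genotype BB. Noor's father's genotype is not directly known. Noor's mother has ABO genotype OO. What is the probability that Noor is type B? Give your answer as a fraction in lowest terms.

3/4

Noor's father's ABO genotype from BO × BB: 1/2 BB, 1/2 BO.
Crossing each possibility with the mother OO and summing P(type B): 1/2·1 + 1/2·1/2 = 3/4.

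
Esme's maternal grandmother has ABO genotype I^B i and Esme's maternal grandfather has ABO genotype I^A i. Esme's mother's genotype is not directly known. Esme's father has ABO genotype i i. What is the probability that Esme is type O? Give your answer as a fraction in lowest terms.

1/2

Esme's mother's ABO genotype from I^B i × I^A i: 1/4 I^A I^B, 1/4 I^A i, 1/4 I^B i, 1/4 i i.
Crossing each possibility with the father i i and summing P(type O): 1/4·0 + 1/4·1/2 + 1/4·1/2 + 1/4·1 = 1/2.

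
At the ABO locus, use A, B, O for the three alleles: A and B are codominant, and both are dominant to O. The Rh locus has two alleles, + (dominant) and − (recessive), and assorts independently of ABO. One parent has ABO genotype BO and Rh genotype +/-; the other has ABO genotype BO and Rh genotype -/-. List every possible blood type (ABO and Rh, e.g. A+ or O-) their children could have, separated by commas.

O+, O-, B+, B-

Gametes from BO × BO give offspring ABO genotypes BB, BO, OO, i.e. phenotypes O, B.
Rh cross +/- × -/- → phenotypes Rh+, Rh-.
Combining independently: O+, O-, B+, B-.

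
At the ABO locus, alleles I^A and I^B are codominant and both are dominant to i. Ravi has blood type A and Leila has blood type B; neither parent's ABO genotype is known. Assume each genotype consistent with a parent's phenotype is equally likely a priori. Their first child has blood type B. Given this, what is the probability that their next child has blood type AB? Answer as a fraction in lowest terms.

Possible genotypes: Ravi ∈ {I^A I^A, I^A i}; Leila ∈ {I^B I^B, I^B i}.
Weight each parental genotype pair by prior × P(type-B child):
  I^A i × I^B I^B: posterior weight 2/3; P(next child type AB) = 1/2.
  I^A i × I^B i: posterior weight 1/3; P(next child type AB) = 1/4.
Weighted sum = 5/12.

5/12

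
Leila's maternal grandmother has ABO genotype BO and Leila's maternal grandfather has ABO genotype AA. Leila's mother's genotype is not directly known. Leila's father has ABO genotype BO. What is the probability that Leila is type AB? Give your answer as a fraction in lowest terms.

Leila's mother's ABO genotype from BO × AA: 1/2 AB, 1/2 AO.
Crossing each possibility with the father BO and summing P(type AB): 1/2·1/4 + 1/2·1/4 = 1/4.

1/4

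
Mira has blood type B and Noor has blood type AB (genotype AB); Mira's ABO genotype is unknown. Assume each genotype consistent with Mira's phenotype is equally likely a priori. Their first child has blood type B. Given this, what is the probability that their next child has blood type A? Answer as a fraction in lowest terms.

Possible genotypes: Mira ∈ {BB, BO}; Noor ∈ {AB}.
Weight each parental genotype pair by prior × P(type-B child):
  BB × AB: posterior weight 1/2; P(next child type A) = 0.
  BO × AB: posterior weight 1/2; P(next child type A) = 1/4.
Weighted sum = 1/8.

1/8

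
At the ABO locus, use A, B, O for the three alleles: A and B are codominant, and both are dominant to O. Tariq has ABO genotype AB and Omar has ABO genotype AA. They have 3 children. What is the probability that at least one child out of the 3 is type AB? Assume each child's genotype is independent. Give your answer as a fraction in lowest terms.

7/8

ABO cross AB × AA → 1/2 A, 1/2 AB.
So P(type AB) = 1/2 per child.
P(none) = (1/2)^3 = 1/8; P(at least one) = 1 − 1/8 = 7/8.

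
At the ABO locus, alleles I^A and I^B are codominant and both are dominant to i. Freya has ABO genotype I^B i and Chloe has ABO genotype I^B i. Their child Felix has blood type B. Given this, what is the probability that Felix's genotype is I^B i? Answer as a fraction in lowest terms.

2/3

Cross I^B i × I^B i → 1/4 I^B I^B, 1/2 I^B i, 1/4 i i.
Type-B genotypes among offspring: I^B I^B (1/4), I^B i (1/2); total 3/4.
P(I^B i | type B) = (1/2) / (3/4) = 2/3.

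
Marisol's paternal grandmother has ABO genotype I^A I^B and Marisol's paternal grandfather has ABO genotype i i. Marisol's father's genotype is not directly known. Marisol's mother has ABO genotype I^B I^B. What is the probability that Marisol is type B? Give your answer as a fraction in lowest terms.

Marisol's father's ABO genotype from I^A I^B × i i: 1/2 I^A i, 1/2 I^B i.
Crossing each possibility with the mother I^B I^B and summing P(type B): 1/2·1/2 + 1/2·1 = 3/4.

3/4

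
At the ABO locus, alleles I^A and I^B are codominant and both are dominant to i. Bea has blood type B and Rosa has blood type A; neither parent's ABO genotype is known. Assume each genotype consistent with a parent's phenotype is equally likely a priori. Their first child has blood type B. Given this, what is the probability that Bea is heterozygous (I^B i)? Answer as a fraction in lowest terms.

Possible genotypes: Bea ∈ {I^B I^B, I^B i}; Rosa ∈ {I^A I^A, I^A i}.
Weight each parental genotype pair by prior × P(type-B child):
  I^B I^B × I^A i: posterior weight 2/3.
  I^B i × I^A i: posterior weight 1/3.
Sum the posterior weight over pairs where Bea is I^B i: 1/3.

1/3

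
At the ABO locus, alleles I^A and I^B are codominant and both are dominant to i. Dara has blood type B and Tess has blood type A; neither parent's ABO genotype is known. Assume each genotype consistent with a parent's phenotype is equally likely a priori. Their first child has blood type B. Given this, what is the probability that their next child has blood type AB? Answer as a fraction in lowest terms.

5/12

Possible genotypes: Dara ∈ {I^B I^B, I^B i}; Tess ∈ {I^A I^A, I^A i}.
Weight each parental genotype pair by prior × P(type-B child):
  I^B I^B × I^A i: posterior weight 2/3; P(next child type AB) = 1/2.
  I^B i × I^A i: posterior weight 1/3; P(next child type AB) = 1/4.
Weighted sum = 5/12.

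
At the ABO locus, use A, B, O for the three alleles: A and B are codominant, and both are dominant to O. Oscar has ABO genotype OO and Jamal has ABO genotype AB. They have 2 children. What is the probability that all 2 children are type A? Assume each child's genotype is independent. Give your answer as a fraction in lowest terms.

ABO cross OO × AB → 1/2 A, 1/2 B.
So P(type A) = 1/2 per child.
All 2 independent: (1/2)^2 = 1/4.

1/4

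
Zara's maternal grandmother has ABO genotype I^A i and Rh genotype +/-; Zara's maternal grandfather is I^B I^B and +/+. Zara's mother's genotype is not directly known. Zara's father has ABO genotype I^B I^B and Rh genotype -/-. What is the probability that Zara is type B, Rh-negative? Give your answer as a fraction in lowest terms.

Zara's mother's ABO genotype from I^A i × I^B I^B: 1/2 I^A I^B, 1/2 I^B i.
Crossing each possibility with the father I^B I^B and summing P(type B): 1/2·1/2 + 1/2·1 = 3/4.
Similarly for Rh via the mother's Rh distribution: P(Rh-) = 1/4.
Independent loci: 3/4 × 1/4 = 3/16.

3/16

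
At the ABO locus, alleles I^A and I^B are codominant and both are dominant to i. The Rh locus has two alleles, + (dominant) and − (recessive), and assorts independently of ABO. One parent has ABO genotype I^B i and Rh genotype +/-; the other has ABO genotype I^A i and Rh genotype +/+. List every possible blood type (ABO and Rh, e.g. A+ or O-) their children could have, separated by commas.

O+, A+, B+, AB+

Gametes from I^B i × I^A i give offspring ABO genotypes I^A I^B, I^A i, I^B i, i i, i.e. phenotypes O, A, B, AB.
Rh cross +/- × +/+ → phenotypes Rh+.
Combining independently: O+, A+, B+, AB+.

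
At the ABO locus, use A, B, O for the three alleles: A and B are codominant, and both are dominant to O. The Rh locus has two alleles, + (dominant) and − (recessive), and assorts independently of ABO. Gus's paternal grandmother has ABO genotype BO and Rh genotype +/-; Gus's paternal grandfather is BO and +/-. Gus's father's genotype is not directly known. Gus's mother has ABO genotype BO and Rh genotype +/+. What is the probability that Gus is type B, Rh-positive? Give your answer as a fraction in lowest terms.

Gus's father's ABO genotype from BO × BO: 1/4 BB, 1/2 BO, 1/4 OO.
Crossing each possibility with the mother BO and summing P(type B): 1/4·1 + 1/2·3/4 + 1/4·1/2 = 3/4.
Similarly for Rh via the father's Rh distribution: P(Rh+) = 1.
Independent loci: 3/4 × 1 = 3/4.

3/4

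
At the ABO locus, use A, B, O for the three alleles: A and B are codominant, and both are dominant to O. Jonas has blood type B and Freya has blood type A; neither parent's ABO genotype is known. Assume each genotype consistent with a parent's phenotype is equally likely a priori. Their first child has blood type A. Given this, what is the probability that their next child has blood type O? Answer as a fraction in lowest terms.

1/12

Possible genotypes: Jonas ∈ {BB, BO}; Freya ∈ {AA, AO}.
Weight each parental genotype pair by prior × P(type-A child):
  BO × AA: posterior weight 2/3; P(next child type O) = 0.
  BO × AO: posterior weight 1/3; P(next child type O) = 1/4.
Weighted sum = 1/12.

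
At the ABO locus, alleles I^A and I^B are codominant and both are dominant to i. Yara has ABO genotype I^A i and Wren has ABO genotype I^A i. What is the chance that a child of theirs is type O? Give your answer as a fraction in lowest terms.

1/4

ABO cross I^A i × I^A i → offspring phenotypes: 1/4 O, 3/4 A.
So P(type O) = 1/4.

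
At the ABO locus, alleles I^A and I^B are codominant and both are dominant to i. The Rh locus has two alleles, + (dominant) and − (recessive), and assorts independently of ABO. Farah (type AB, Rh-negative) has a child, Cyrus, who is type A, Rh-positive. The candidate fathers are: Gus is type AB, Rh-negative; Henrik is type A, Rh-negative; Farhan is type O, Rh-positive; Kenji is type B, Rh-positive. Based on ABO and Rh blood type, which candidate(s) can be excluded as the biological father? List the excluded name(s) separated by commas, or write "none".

Gus, Henrik

A candidate is excluded only if no genotype consistent with his phenotype could produce a type A, Rh-positive child with a type AB, Rh-negative mother.
Gus (type AB, Rh-): no genotype consistent with that phenotype can produce a type-A Rh+ child with a type-AB mother.
Henrik (type A, Rh-): no genotype consistent with that phenotype can produce a type-A Rh+ child with a type-AB mother.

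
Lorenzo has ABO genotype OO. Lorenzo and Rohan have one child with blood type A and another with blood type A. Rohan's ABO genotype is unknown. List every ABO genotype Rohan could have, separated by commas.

AA, AB, AO

For each candidate genotype of Rohan, check whether crossing it with OO can produce every observed child phenotype.
  AA → possible child types {A} ✓
  AB → possible child types {A, B} ✓
  AO → possible child types {O, A} ✓
  BB → possible child types {B} ✗
  BO → possible child types {O, B} ✗
  OO → possible child types {O} ✗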